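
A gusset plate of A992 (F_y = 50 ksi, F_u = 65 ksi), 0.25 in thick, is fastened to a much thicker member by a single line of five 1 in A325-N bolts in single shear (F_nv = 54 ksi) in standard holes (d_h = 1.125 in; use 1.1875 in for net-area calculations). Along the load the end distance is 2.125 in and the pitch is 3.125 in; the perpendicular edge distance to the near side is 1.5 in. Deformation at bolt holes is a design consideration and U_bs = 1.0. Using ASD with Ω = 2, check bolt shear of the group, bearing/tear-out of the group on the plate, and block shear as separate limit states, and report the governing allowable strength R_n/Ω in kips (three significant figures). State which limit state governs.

Bolt shear: A_b = π·1²/4 = 0.7854 in²; R_n = 54 × 0.7854 × 5 × 1 = 212.1 kips → 212.1 / 2 = 106 kips.
Bearing: edge l_c = 1.562, r_n = 30.47 kips; interior l_c = 2, r_n = 39 kips; R_n = 30.47 + 4·39 = 186.5 kips → 93.2 kips.
Block shear: A_gv = 3.656, A_nv = 2.32, A_nt = 0.2266 in²; R_n = min(0.6F_uA_nv, 0.6F_yA_gv) + U_bs·F_u·A_nt = 105.2 kips → 52.6 kips.
Block shear governs: 52.6 kips.

52.6 kips (block shear governs)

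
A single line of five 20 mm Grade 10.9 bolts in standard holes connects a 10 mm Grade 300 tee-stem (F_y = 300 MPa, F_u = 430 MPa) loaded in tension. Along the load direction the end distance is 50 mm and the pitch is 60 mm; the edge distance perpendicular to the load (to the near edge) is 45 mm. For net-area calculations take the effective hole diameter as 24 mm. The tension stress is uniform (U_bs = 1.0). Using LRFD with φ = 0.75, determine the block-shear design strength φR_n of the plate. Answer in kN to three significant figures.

Shear plane L_v = 50 + 4·60 = 290 mm; A_gv = 290 × 10 = 2900 mm².
A_nv = (290 − 4.5·24) × 10 = 1820 mm².
A_nt = (45 − 0.5·24) × 10 = 330 mm².
0.6 F_u A_nv = 469.6 kN; 0.6 F_y A_gv = 522 kN → shear rupture governs the shear term.
R_n = 469.6 + 1.0 × 430 × 330 / 1000 = 611.5 kN.
Design strength φR_n = 0.75 × 611.5 = 459 kN.

459 kN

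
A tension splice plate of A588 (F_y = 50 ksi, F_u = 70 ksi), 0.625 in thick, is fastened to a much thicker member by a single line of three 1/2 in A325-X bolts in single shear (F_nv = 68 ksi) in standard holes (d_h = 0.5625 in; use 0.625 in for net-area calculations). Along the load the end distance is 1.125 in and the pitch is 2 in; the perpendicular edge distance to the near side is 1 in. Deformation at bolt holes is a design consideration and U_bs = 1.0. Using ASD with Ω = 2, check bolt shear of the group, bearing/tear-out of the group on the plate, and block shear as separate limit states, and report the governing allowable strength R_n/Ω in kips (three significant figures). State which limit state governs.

20 kips (bolt shear governs)

Bolt shear: A_b = π·0.5²/4 = 0.1963 in²; R_n = 68 × 0.1963 × 3 × 1 = 40.06 kips → 40.06 / 2 = 20 kips.
Bearing: edge l_c = 0.8438, r_n = 44.3 kips; interior l_c = 1.438, r_n = 52.5 kips; R_n = 44.3 + 2·52.5 = 149.3 kips → 74.6 kips.
Block shear: A_gv = 3.203, A_nv = 2.227, A_nt = 0.4297 in²; R_n = min(0.6F_uA_nv, 0.6F_yA_gv) + U_bs·F_u·A_nt = 123.6 kips → 61.8 kips.
Bolt shear governs: 20 kips.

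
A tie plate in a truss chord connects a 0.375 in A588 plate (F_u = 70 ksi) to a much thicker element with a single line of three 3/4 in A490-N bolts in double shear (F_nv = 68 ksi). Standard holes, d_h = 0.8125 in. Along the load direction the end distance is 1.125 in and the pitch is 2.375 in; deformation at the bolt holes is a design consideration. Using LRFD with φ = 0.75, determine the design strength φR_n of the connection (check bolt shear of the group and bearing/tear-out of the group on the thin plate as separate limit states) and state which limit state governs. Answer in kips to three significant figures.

87.9 kips (bearing governs)

Bolt shear: A_b = π·0.75²/4 = 0.4418 in²; R_n = 68 × 0.4418 × 3 × 2 = 180.2 kips → 0.75 × 180.2 = 135 kips.
Bearing (1.2 l_c t F_u ≤ 2.4 d t F_u): upper limit = 2.4·0.75·0.375·70 = 47.25 kips.
  Edge l_c = 1.125 − 0.8125/2 = 0.7188 → r_n = 22.64 kips; interior l_c = 2.375 − 0.8125 = 1.562 → r_n = 47.25 kips.
  R_n,bearing = 1·22.64 + 2·47.25 = 117.1 kips → 0.75 × 117.1 = 87.9 kips.
Bearing governs: 87.9 kips.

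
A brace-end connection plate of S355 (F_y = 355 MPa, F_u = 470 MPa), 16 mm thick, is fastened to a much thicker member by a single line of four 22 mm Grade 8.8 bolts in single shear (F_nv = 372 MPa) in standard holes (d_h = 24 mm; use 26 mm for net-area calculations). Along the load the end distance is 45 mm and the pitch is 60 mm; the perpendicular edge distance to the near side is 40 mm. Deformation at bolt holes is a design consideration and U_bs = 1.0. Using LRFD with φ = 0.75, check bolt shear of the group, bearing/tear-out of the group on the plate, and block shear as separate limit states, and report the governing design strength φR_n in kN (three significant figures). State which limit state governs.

Bolt shear: A_b = π·22²/4 = 380.1 mm²; R_n = 372 × 380.1 × 4 × 1 / 1000 = 565.6 kN → 0.75 × 565.6 = 424 kN.
Bearing: edge l_c = 33, r_n = 297.8 kN; interior l_c = 36, r_n = 324.9 kN; R_n = 297.8 + 3·324.9 = 1272 kN → 954 kN.
Block shear: A_gv = 3600, A_nv = 2144, A_nt = 432 mm²; R_n = min(0.6F_uA_nv, 0.6F_yA_gv) + U_bs·F_u·A_nt = 807.6 kN → 606 kN.
Bolt shear governs: 424 kN.

424 kN (bolt shear governs)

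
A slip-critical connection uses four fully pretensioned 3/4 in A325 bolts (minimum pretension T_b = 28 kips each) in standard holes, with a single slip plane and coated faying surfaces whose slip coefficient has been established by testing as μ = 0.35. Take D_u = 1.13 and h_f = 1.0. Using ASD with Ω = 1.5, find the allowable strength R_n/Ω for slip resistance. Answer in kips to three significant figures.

29.5 kips

R_n = μ · D_u · h_f · T_b · n_s · n_b = 0.35 × 1.13 × 1.0 × 28 × 1 × 4 = 44.3 kips.
Allowable strength R_n/Ω = 44.3 / 1.5 = 29.5 kips.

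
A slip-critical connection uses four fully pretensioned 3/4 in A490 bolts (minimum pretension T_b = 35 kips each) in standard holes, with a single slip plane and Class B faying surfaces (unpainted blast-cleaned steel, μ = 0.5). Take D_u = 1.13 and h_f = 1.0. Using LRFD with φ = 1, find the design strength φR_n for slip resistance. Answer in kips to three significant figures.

79.1 kips

R_n = μ · D_u · h_f · T_b · n_s · n_b = 0.5 × 1.13 × 1.0 × 35 × 1 × 4 = 79.1 kips.
Design strength φR_n = 1 × 79.1 = 79.1 kips.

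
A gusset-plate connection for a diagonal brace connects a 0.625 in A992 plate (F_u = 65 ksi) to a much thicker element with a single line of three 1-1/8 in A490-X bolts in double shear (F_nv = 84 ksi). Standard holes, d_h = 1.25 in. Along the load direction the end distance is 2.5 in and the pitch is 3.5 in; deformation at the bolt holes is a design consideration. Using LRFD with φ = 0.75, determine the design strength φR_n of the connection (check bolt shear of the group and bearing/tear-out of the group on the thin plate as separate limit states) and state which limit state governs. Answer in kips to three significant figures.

Bolt shear: A_b = π·1.125²/4 = 0.994 in²; R_n = 84 × 0.994 × 3 × 2 = 501 kips → 0.75 × 501 = 376 kips.
Bearing (1.2 l_c t F_u ≤ 2.4 d t F_u): upper limit = 2.4·1.125·0.625·65 = 109.7 kips.
  Edge l_c = 2.5 − 1.25/2 = 1.875 → r_n = 91.41 kips; interior l_c = 3.5 − 1.25 = 2.25 → r_n = 109.7 kips.
  R_n,bearing = 1·91.41 + 2·109.7 = 310.8 kips → 0.75 × 310.8 = 233 kips.
Bearing governs: 233 kips.

233 kips (bearing governs)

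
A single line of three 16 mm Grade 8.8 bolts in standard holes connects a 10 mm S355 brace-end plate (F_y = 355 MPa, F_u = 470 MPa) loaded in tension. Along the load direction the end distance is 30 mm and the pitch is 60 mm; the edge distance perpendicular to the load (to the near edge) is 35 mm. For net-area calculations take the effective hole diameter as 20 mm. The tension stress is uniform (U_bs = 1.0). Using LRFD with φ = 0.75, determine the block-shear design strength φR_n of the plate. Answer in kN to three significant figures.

Shear plane L_v = 30 + 2·60 = 150 mm; A_gv = 150 × 10 = 1500 mm².
A_nv = (150 − 2.5·20) × 10 = 1000 mm².
A_nt = (35 − 0.5·20) × 10 = 250 mm².
0.6 F_u A_nv = 282 kN; 0.6 F_y A_gv = 319.5 kN → shear rupture governs the shear term.
R_n = 282 + 1.0 × 470 × 250 / 1000 = 399.5 kN.
Design strength φR_n = 0.75 × 399.5 = 300 kN.

300 kN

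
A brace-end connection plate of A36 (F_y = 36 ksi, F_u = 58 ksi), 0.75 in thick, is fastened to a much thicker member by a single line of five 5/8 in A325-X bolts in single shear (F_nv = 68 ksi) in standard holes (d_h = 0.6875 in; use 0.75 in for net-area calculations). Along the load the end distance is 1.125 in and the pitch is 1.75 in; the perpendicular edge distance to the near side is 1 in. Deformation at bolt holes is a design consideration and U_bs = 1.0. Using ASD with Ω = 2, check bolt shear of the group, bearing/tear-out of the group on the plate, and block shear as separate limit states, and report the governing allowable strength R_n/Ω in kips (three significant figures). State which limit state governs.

Bolt shear: A_b = π·0.625²/4 = 0.3068 in²; R_n = 68 × 0.3068 × 5 × 1 = 104.3 kips → 104.3 / 2 = 52.2 kips.
Bearing: edge l_c = 0.7812, r_n = 40.78 kips; interior l_c = 1.062, r_n = 55.46 kips; R_n = 40.78 + 4·55.46 = 262.6 kips → 131 kips.
Block shear: A_gv = 6.094, A_nv = 3.562, A_nt = 0.4688 in²; R_n = min(0.6F_uA_nv, 0.6F_yA_gv) + U_bs·F_u·A_nt = 151.2 kips → 75.6 kips.
Bolt shear governs: 52.2 kips.

52.2 kips (bolt shear governs)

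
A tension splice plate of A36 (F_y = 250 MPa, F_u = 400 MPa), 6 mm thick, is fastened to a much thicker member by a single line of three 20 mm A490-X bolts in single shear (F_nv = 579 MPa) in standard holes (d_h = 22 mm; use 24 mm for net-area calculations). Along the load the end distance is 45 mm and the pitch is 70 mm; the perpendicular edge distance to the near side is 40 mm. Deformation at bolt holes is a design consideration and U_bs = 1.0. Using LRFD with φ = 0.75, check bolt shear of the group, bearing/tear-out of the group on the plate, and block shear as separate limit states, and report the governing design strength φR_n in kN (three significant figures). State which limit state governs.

175 kN (block shear governs)

Bolt shear: A_b = π·20²/4 = 314.2 mm²; R_n = 579 × 314.2 × 3 × 1 / 1000 = 545.7 kN → 0.75 × 545.7 = 409 kN.
Bearing: edge l_c = 34, r_n = 97.92 kN; interior l_c = 48, r_n = 115.2 kN; R_n = 97.92 + 2·115.2 = 328.3 kN → 246 kN.
Block shear: A_gv = 1110, A_nv = 750, A_nt = 168 mm²; R_n = min(0.6F_uA_nv, 0.6F_yA_gv) + U_bs·F_u·A_nt = 233.7 kN → 175 kN.
Block shear governs: 175 kN.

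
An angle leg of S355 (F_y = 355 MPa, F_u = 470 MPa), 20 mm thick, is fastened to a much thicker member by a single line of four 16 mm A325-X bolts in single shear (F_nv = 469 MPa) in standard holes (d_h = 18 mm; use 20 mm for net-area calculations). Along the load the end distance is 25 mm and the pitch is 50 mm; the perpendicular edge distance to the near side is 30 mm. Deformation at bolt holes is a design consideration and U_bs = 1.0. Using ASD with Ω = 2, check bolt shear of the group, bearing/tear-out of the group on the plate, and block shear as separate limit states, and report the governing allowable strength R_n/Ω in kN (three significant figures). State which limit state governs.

Bolt shear: A_b = π·16²/4 = 201.1 mm²; R_n = 469 × 201.1 × 4 × 1 / 1000 = 377.2 kN → 377.2 / 2 = 189 kN.
Bearing: edge l_c = 16, r_n = 180.5 kN; interior l_c = 32, r_n = 361 kN; R_n = 180.5 + 3·361 = 1263 kN → 632 kN.
Block shear: A_gv = 3500, A_nv = 2100, A_nt = 400 mm²; R_n = min(0.6F_uA_nv, 0.6F_yA_gv) + U_bs·F_u·A_nt = 780.2 kN → 390 kN.
Bolt shear governs: 189 kN.

189 kN (bolt shear governs)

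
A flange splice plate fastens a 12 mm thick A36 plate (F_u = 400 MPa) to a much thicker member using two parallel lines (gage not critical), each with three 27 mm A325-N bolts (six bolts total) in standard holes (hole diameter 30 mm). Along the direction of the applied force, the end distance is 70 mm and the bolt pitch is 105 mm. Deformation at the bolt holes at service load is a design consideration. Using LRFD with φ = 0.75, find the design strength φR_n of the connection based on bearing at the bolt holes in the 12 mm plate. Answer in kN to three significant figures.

Per bolt r_n = 1.2 l_c t F_u ≤ 2.4 d t F_u; upper limit = 2.4 × 27 × 12 × 400 / 1000 = 311 kN.
Edge bolt: l_c = 70 − 30/2 = 55 mm → 1.2 × 55 × 12 × 400 / 1000 = 316.8 → r_n = 311 kN.
Interior bolts: l_c = 105 − 30 = 75 mm → 1.2 × 75 × 12 × 400 / 1000 = 432 → r_n = 311 kN.
R_n = 2 × 311 + 4 × 311 = 1866 kN.
Design strength φR_n = 0.75 × 1866 = 1400 kN.

1400 kN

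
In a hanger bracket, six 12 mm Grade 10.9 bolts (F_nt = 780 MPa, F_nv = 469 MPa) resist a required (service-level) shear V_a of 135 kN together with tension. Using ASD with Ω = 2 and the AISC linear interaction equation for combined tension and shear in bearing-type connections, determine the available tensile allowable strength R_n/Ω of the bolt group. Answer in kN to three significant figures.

120 kN

A_b = π·12²/4 = 113.1 mm²; f_rv = 135 × 1000 / (6 × 113.1) = 198.9 MPa.
F'_nt = 1.3 F_nt − (Ω F_nt / F_nv) f_rv = 1.3·780 − (2·780/469)·198.9 = 352.3 MPa, capped at F_nt → F'_nt = 352.3 MPa.
R_n = F'_nt · A_b · n = 352.3 × 113.1 × 6 / 1000 = 239 kN.
Allowable strength R_n/Ω = 239 / 2 = 120 kN.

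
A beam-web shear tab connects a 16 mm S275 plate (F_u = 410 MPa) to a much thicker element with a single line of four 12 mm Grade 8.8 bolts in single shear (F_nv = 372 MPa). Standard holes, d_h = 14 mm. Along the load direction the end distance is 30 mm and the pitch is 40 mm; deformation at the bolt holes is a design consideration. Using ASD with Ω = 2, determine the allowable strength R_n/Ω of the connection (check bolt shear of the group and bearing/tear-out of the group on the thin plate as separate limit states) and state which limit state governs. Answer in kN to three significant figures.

Bolt shear: A_b = π·12²/4 = 113.1 mm²; R_n = 372 × 113.1 × 4 × 1 / 1000 = 168.3 kN → 168.3 / 2 = 84.1 kN.
Bearing (1.2 l_c t F_u ≤ 2.4 d t F_u): upper limit = 2.4·12·16·410 / 1000 = 188.9 kN.
  Edge l_c = 30 − 14/2 = 23 → r_n = 181.1 kN; interior l_c = 40 − 14 = 26 → r_n = 188.9 kN.
  R_n,bearing = 1·181.1 + 3·188.9 = 747.8 kN → 747.8 / 2 = 374 kN.
Bolt shear governs: 84.1 kN.

84.1 kN (bolt shear governs)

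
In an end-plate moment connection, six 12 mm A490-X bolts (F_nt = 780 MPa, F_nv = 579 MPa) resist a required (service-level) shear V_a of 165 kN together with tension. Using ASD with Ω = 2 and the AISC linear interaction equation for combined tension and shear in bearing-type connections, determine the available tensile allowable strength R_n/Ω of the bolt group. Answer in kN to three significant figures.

122 kN

A_b = π·12²/4 = 113.1 mm²; f_rv = 165 × 1000 / (6 × 113.1) = 243.2 MPa.
F'_nt = 1.3 F_nt − (Ω F_nt / F_nv) f_rv = 1.3·780 − (2·780/579)·243.2 = 358.9 MPa, capped at F_nt → F'_nt = 358.9 MPa.
R_n = F'_nt · A_b · n = 358.9 × 113.1 × 6 / 1000 = 243.5 kN.
Allowable strength R_n/Ω = 243.5 / 2 = 122 kN.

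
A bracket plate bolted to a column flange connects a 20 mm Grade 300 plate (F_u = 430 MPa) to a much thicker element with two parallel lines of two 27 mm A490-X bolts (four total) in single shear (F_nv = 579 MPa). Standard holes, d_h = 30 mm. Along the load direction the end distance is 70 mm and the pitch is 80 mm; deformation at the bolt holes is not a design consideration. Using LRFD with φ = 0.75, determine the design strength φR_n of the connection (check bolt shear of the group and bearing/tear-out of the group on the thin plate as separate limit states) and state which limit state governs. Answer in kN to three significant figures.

Bolt shear: A_b = π·27²/4 = 572.6 mm²; R_n = 579 × 572.6 × 4 × 1 / 1000 = 1326 kN → 0.75 × 1326 = 995 kN.
Bearing (1.5 l_c t F_u ≤ 3.0 d t F_u): upper limit = 3.0·27·20·430 / 1000 = 696.6 kN.
  Edge l_c = 70 − 30/2 = 55 → r_n = 696.6 kN; interior l_c = 80 − 30 = 50 → r_n = 645 kN.
  R_n,bearing = 2·696.6 + 2·645 = 2683 kN → 0.75 × 2683 = 2010 kN.
Bolt shear governs: 995 kN.

995 kN (bolt shear governs)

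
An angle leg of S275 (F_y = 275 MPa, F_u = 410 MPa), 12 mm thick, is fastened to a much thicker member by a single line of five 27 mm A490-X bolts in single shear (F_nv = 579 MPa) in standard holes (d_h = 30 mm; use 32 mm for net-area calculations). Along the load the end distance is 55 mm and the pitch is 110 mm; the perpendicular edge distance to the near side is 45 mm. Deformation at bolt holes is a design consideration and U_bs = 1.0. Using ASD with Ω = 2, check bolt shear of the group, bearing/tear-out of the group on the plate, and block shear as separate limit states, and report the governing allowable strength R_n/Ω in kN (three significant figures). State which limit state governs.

561 kN (block shear governs)

Bolt shear: A_b = π·27²/4 = 572.6 mm²; R_n = 579 × 572.6 × 5 × 1 / 1000 = 1658 kN → 1658 / 2 = 829 kN.
Bearing: edge l_c = 40, r_n = 236.2 kN; interior l_c = 80, r_n = 318.8 kN; R_n = 236.2 + 4·318.8 = 1511 kN → 756 kN.
Block shear: A_gv = 5940, A_nv = 4212, A_nt = 348 mm²; R_n = min(0.6F_uA_nv, 0.6F_yA_gv) + U_bs·F_u·A_nt = 1123 kN → 561 kN.
Block shear governs: 561 kN.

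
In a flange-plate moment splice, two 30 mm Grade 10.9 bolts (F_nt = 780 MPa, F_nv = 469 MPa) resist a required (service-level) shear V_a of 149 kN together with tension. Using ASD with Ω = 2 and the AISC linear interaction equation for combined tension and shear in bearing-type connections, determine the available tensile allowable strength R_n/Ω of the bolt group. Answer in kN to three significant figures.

A_b = π·30²/4 = 706.9 mm²; f_rv = 149 × 1000 / (2 × 706.9) = 105.4 MPa.
F'_nt = 1.3 F_nt − (Ω F_nt / F_nv) f_rv = 1.3·780 − (2·780/469)·105.4 = 663.4 MPa, capped at F_nt → F'_nt = 663.4 MPa.
R_n = F'_nt · A_b · n = 663.4 × 706.9 × 2 / 1000 = 937.9 kN.
Allowable strength R_n/Ω = 937.9 / 2 = 469 kN.

469 kN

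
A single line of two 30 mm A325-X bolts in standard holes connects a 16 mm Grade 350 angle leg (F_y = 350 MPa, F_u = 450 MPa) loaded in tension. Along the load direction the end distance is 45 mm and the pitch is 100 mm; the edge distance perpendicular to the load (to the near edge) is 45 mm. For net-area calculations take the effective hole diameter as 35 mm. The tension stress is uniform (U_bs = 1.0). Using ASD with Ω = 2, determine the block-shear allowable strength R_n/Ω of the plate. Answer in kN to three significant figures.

299 kN

Shear plane L_v = 45 + 1·100 = 145 mm; A_gv = 145 × 16 = 2320 mm².
A_nv = (145 − 1.5·35) × 16 = 1480 mm².
A_nt = (45 − 0.5·35) × 16 = 440 mm².
0.6 F_u A_nv = 399.6 kN; 0.6 F_y A_gv = 487.2 kN → shear rupture governs the shear term.
R_n = 399.6 + 1.0 × 450 × 440 / 1000 = 597.6 kN.
Allowable strength R_n/Ω = 597.6 / 2 = 299 kN.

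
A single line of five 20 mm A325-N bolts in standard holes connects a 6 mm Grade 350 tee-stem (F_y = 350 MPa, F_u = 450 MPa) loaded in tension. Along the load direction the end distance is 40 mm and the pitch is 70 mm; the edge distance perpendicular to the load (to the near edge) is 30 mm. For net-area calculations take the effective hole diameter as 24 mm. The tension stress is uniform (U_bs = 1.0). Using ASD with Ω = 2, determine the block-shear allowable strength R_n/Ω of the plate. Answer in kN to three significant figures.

Shear plane L_v = 40 + 4·70 = 320 mm; A_gv = 320 × 6 = 1920 mm².
A_nv = (320 − 4.5·24) × 6 = 1272 mm².
A_nt = (30 − 0.5·24) × 6 = 108 mm².
0.6 F_u A_nv = 343.4 kN; 0.6 F_y A_gv = 403.2 kN → shear rupture governs the shear term.
R_n = 343.4 + 1.0 × 450 × 108 / 1000 = 392 kN.
Allowable strength R_n/Ω = 392 / 2 = 196 kN.

196 kN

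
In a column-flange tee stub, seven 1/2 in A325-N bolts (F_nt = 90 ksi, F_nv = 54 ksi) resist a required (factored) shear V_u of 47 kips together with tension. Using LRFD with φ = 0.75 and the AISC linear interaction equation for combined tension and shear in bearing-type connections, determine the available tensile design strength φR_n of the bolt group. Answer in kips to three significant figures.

42.3 kips

A_b = π·0.5²/4 = 0.1963 in²; f_rv = 47 / (7 × 0.1963) = 34.2 ksi.
F'_nt = 1.3 F_nt − (F_nt / φF_nv) f_rv = 1.3·90 − (90/(0.75·54))·34.2 = 41.01 ksi, capped at F_nt → F'_nt = 41.01 ksi.
R_n = F'_nt · A_b · n = 41.01 × 0.1963 × 7 = 56.37 kips.
Design strength φR_n = 0.75 × 56.37 = 42.3 kips.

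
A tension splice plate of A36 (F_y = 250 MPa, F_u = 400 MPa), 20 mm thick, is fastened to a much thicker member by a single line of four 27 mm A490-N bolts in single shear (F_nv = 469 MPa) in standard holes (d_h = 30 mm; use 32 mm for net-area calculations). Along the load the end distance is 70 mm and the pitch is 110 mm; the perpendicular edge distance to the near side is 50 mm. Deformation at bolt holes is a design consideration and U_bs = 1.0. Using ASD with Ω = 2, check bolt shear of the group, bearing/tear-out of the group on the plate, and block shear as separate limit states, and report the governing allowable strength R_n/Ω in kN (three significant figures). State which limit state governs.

537 kN (bolt shear governs)

Bolt shear: A_b = π·27²/4 = 572.6 mm²; R_n = 469 × 572.6 × 4 × 1 / 1000 = 1074 kN → 1074 / 2 = 537 kN.
Bearing: edge l_c = 55, r_n = 518.4 kN; interior l_c = 80, r_n = 518.4 kN; R_n = 518.4 + 3·518.4 = 2074 kN → 1040 kN.
Block shear: A_gv = 8000, A_nv = 5760, A_nt = 680 mm²; R_n = min(0.6F_uA_nv, 0.6F_yA_gv) + U_bs·F_u·A_nt = 1472 kN → 736 kN.
Bolt shear governs: 537 kN.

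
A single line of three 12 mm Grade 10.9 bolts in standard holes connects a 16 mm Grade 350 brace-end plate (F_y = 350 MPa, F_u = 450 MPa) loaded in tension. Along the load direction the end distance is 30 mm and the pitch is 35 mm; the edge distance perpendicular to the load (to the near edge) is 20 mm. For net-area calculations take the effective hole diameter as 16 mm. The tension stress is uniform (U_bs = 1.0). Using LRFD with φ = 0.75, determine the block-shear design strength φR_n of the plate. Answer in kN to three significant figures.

Shear plane L_v = 30 + 2·35 = 100 mm; A_gv = 100 × 16 = 1600 mm².
A_nv = (100 − 2.5·16) × 16 = 960 mm².
A_nt = (20 − 0.5·16) × 16 = 192 mm².
0.6 F_u A_nv = 259.2 kN; 0.6 F_y A_gv = 336 kN → shear rupture governs the shear term.
R_n = 259.2 + 1.0 × 450 × 192 / 1000 = 345.6 kN.
Design strength φR_n = 0.75 × 345.6 = 259 kN.

259 kN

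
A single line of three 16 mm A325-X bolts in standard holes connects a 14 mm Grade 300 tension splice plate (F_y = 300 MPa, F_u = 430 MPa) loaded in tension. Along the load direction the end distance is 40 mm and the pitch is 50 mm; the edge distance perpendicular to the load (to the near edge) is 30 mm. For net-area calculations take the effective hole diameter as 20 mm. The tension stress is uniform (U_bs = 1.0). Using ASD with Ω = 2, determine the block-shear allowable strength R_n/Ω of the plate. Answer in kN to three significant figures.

Shear plane L_v = 40 + 2·50 = 140 mm; A_gv = 140 × 14 = 1960 mm².
A_nv = (140 − 2.5·20) × 14 = 1260 mm².
A_nt = (30 − 0.5·20) × 14 = 280 mm².
0.6 F_u A_nv = 325.1 kN; 0.6 F_y A_gv = 352.8 kN → shear rupture governs the shear term.
R_n = 325.1 + 1.0 × 430 × 280 / 1000 = 445.5 kN.
Allowable strength R_n/Ω = 445.5 / 2 = 223 kN.

223 kN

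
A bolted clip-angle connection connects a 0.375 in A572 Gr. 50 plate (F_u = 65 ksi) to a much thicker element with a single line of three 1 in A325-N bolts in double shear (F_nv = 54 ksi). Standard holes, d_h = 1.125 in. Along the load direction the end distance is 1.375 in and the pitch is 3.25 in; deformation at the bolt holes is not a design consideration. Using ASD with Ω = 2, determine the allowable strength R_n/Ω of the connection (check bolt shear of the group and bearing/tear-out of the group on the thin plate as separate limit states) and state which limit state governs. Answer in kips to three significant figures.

88 kips (bearing governs)

Bolt shear: A_b = π·1²/4 = 0.7854 in²; R_n = 54 × 0.7854 × 3 × 2 = 254.5 kips → 254.5 / 2 = 127 kips.
Bearing (1.5 l_c t F_u ≤ 3.0 d t F_u): upper limit = 3.0·1·0.375·65 = 73.12 kips.
  Edge l_c = 1.375 − 1.125/2 = 0.8125 → r_n = 29.71 kips; interior l_c = 3.25 − 1.125 = 2.125 → r_n = 73.12 kips.
  R_n,bearing = 1·29.71 + 2·73.12 = 176 kips → 176 / 2 = 88 kips.
Bearing governs: 88 kips.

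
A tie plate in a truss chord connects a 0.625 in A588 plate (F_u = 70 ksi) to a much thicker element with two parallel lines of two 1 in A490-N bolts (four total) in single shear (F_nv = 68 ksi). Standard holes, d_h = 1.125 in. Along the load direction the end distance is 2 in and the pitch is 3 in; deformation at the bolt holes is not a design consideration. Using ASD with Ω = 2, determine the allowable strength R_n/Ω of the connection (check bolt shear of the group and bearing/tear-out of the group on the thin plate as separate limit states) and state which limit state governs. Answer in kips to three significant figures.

Bolt shear: A_b = π·1²/4 = 0.7854 in²; R_n = 68 × 0.7854 × 4 × 1 = 213.6 kips → 213.6 / 2 = 107 kips.
Bearing (1.5 l_c t F_u ≤ 3.0 d t F_u): upper limit = 3.0·1·0.625·70 = 131.2 kips.
  Edge l_c = 2 − 1.125/2 = 1.438 → r_n = 94.34 kips; interior l_c = 3 − 1.125 = 1.875 → r_n = 123 kips.
  R_n,bearing = 2·94.34 + 2·123 = 434.8 kips → 434.8 / 2 = 217 kips.
Bolt shear governs: 107 kips.

107 kips (bolt shear governs)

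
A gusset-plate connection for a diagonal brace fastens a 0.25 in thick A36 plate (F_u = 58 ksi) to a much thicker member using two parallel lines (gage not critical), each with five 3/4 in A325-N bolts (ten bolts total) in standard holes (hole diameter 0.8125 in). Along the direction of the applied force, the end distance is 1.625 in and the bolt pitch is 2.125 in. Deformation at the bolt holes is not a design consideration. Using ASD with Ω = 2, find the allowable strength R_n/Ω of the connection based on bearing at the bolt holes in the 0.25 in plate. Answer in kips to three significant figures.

Per bolt r_n = 1.5 l_c t F_u ≤ 3.0 d t F_u; upper limit = 3.0 × 0.75 × 0.25 × 58 = 32.62 kips.
Edge bolt: l_c = 1.625 − 0.8125/2 = 1.219 in → 1.5 × 1.219 × 0.25 × 58 = 26.51 → r_n = 26.51 kips.
Interior bolts: l_c = 2.125 − 0.8125 = 1.312 in → 1.5 × 1.312 × 0.25 × 58 = 28.55 → r_n = 28.55 kips.
R_n = 2 × 26.51 + 8 × 28.55 = 281.4 kips.
Allowable strength R_n/Ω = 281.4 / 2 = 141 kips.

141 kips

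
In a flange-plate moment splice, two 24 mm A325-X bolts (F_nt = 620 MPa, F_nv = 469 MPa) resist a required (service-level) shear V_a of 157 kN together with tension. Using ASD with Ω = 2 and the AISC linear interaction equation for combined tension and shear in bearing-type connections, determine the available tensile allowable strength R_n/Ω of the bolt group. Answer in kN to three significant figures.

A_b = π·24²/4 = 452.4 mm²; f_rv = 157 × 1000 / (2 × 452.4) = 173.5 MPa.
F'_nt = 1.3 F_nt − (Ω F_nt / F_nv) f_rv = 1.3·620 − (2·620/469)·173.5 = 347.2 MPa, capped at F_nt → F'_nt = 347.2 MPa.
R_n = F'_nt · A_b · n = 347.2 × 452.4 × 2 / 1000 = 314.2 kN.
Allowable strength R_n/Ω = 314.2 / 2 = 157 kN.

157 kN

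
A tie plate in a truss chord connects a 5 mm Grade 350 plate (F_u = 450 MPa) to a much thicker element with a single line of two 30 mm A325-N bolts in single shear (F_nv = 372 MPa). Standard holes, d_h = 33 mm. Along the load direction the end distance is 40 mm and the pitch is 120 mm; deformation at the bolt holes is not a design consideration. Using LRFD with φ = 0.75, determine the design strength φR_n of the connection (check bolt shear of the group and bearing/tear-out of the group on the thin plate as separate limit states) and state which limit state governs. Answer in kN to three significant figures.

Bolt shear: A_b = π·30²/4 = 706.9 mm²; R_n = 372 × 706.9 × 2 × 1 / 1000 = 525.9 kN → 0.75 × 525.9 = 394 kN.
Bearing (1.5 l_c t F_u ≤ 3.0 d t F_u): upper limit = 3.0·30·5·450 / 1000 = 202.5 kN.
  Edge l_c = 40 − 33/2 = 23.5 → r_n = 79.31 kN; interior l_c = 120 − 33 = 87 → r_n = 202.5 kN.
  R_n,bearing = 1·79.31 + 1·202.5 = 281.8 kN → 0.75 × 281.8 = 211 kN.
Bearing governs: 211 kN.

211 kN (bearing governs)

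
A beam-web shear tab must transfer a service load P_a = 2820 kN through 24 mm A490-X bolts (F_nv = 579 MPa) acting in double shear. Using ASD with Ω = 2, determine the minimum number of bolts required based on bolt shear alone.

11 bolts

A_b = π·24²/4 = 452.4 mm².
Per-bolt allowable strength R_n/Ω = 579 × 452.4 × 2 / 1000 / 2 = 261.9 kN.
n ≥ 2820 / 261.9 = 10.77 → use 11 bolts.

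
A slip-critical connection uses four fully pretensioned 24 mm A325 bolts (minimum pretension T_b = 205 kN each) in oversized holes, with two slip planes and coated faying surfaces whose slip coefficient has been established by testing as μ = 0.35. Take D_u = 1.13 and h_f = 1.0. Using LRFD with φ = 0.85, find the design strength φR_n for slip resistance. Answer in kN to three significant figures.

R_n = μ · D_u · h_f · T_b · n_s · n_b = 0.35 × 1.13 × 1.0 × 205 × 2 × 4 = 648.6 kN.
Design strength φR_n = 0.85 × 648.6 = 551 kN.

551 kN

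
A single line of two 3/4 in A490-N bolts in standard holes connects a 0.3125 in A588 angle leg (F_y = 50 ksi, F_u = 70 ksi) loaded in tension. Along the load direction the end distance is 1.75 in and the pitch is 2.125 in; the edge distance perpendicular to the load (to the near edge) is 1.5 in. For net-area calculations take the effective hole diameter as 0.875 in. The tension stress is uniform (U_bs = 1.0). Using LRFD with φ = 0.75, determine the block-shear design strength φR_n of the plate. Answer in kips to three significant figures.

Shear plane L_v = 1.75 + 1·2.125 = 3.875 in; A_gv = 3.875 × 0.3125 = 1.211 in².
A_nv = (3.875 − 1.5·0.875) × 0.3125 = 0.8008 in².
A_nt = (1.5 − 0.5·0.875) × 0.3125 = 0.332 in².
0.6 F_u A_nv = 33.63 kips; 0.6 F_y A_gv = 36.33 kips → shear rupture governs the shear term.
R_n = 33.63 + 1.0 × 70 × 0.332 = 56.88 kips.
Design strength φR_n = 0.75 × 56.88 = 42.7 kips.

42.7 kips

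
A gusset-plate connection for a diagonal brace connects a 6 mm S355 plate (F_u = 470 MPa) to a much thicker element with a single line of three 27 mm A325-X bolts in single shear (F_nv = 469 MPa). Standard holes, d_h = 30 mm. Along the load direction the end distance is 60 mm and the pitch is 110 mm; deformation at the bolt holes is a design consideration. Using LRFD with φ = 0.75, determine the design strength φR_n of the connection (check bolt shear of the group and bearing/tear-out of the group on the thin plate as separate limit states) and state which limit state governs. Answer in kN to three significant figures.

388 kN (bearing governs)

Bolt shear: A_b = π·27²/4 = 572.6 mm²; R_n = 469 × 572.6 × 3 × 1 / 1000 = 805.6 kN → 0.75 × 805.6 = 604 kN.
Bearing (1.2 l_c t F_u ≤ 2.4 d t F_u): upper limit = 2.4·27·6·470 / 1000 = 182.7 kN.
  Edge l_c = 60 − 30/2 = 45 → r_n = 152.3 kN; interior l_c = 110 − 30 = 80 → r_n = 182.7 kN.
  R_n,bearing = 1·152.3 + 2·182.7 = 517.8 kN → 0.75 × 517.8 = 388 kN.
Bearing governs: 388 kN.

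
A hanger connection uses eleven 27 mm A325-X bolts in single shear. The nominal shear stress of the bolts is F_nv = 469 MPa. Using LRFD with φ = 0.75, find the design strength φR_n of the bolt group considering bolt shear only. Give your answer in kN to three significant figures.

A_b = π × 27² / 4 = 572.6 mm².
R_n = F_nv · A_b · n · n_s = 469 × 572.6 × 11 × 1 / 1000 = 2954 kN.
Design strength φR_n = 0.75 × 2954 = 2220 kN.

2220 kN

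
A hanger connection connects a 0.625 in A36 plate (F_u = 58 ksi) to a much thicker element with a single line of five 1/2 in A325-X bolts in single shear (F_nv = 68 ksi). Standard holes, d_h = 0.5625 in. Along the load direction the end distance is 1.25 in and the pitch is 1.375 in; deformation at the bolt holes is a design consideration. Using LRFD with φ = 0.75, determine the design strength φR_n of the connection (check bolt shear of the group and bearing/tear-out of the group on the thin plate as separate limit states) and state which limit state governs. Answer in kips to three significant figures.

Bolt shear: A_b = π·0.5²/4 = 0.1963 in²; R_n = 68 × 0.1963 × 5 × 1 = 66.76 kips → 0.75 × 66.76 = 50.1 kips.
Bearing (1.2 l_c t F_u ≤ 2.4 d t F_u): upper limit = 2.4·0.5·0.625·58 = 43.5 kips.
  Edge l_c = 1.25 − 0.5625/2 = 0.9688 → r_n = 42.14 kips; interior l_c = 1.375 − 0.5625 = 0.8125 → r_n = 35.34 kips.
  R_n,bearing = 1·42.14 + 4·35.34 = 183.5 kips → 0.75 × 183.5 = 138 kips.
Bolt shear governs: 50.1 kips.

50.1 kips (bolt shear governs)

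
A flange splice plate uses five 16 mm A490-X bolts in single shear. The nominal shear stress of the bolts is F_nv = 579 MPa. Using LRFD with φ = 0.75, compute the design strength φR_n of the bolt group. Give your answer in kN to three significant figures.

A_b = π × 16² / 4 = 201.1 mm².
R_n = F_nv · A_b · n · n_s = 579 × 201.1 × 5 × 1 / 1000 = 582.1 kN.
Design strength φR_n = 0.75 × 582.1 = 437 kN.

437 kN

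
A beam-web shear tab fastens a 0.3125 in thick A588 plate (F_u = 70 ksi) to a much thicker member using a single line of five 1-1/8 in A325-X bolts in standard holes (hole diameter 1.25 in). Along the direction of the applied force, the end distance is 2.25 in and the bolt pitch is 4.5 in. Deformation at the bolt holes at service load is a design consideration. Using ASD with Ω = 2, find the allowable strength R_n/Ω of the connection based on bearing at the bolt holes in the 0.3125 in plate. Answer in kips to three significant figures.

139 kips

Per bolt r_n = 1.2 l_c t F_u ≤ 2.4 d t F_u; upper limit = 2.4 × 1.125 × 0.3125 × 70 = 59.06 kips.
Edge bolt: l_c = 2.25 − 1.25/2 = 1.625 in → 1.2 × 1.625 × 0.3125 × 70 = 42.66 → r_n = 42.66 kips.
Interior bolts: l_c = 4.5 − 1.25 = 3.25 in → 1.2 × 3.25 × 0.3125 × 70 = 85.31 → r_n = 59.06 kips.
R_n = 1 × 42.66 + 4 × 59.06 = 278.9 kips.
Allowable strength R_n/Ω = 278.9 / 2 = 139 kips.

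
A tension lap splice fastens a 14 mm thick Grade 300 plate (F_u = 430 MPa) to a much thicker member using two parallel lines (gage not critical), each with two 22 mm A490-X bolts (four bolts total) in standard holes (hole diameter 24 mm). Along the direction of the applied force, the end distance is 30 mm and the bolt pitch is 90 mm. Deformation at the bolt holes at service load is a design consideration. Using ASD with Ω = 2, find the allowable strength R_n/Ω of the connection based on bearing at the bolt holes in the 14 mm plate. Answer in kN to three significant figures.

448 kN

Per bolt r_n = 1.2 l_c t F_u ≤ 2.4 d t F_u; upper limit = 2.4 × 22 × 14 × 430 / 1000 = 317.9 kN.
Edge bolt: l_c = 30 − 24/2 = 18 mm → 1.2 × 18 × 14 × 430 / 1000 = 130 → r_n = 130 kN.
Interior bolts: l_c = 90 − 24 = 66 mm → 1.2 × 66 × 14 × 430 / 1000 = 476.8 → r_n = 317.9 kN.
R_n = 2 × 130 + 2 × 317.9 = 895.8 kN.
Allowable strength R_n/Ω = 895.8 / 2 = 448 kN.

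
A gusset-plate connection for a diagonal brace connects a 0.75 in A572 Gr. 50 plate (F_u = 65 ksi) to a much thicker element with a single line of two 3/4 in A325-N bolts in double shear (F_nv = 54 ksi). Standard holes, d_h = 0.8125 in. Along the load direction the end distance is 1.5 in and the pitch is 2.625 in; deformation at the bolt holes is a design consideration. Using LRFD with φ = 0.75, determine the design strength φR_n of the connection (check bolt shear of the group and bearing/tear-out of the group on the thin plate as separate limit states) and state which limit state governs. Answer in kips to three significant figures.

Bolt shear: A_b = π·0.75²/4 = 0.4418 in²; R_n = 54 × 0.4418 × 2 × 2 = 95.43 kips → 0.75 × 95.43 = 71.6 kips.
Bearing (1.2 l_c t F_u ≤ 2.4 d t F_u): upper limit = 2.4·0.75·0.75·65 = 87.75 kips.
  Edge l_c = 1.5 − 0.8125/2 = 1.094 → r_n = 63.98 kips; interior l_c = 2.625 − 0.8125 = 1.812 → r_n = 87.75 kips.
  R_n,bearing = 1·63.98 + 1·87.75 = 151.7 kips → 0.75 × 151.7 = 114 kips.
Bolt shear governs: 71.6 kips.

71.6 kips (bolt shear governs)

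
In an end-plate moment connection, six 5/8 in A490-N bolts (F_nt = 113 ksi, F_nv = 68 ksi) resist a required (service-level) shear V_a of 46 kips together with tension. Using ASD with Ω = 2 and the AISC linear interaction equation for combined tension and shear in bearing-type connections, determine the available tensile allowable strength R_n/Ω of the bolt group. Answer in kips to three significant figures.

A_b = π·0.625²/4 = 0.3068 in²; f_rv = 46 / (6 × 0.3068) = 24.99 ksi.
F'_nt = 1.3 F_nt − (Ω F_nt / F_nv) f_rv = 1.3·113 − (2·113/68)·24.99 = 63.85 ksi, capped at F_nt → F'_nt = 63.85 ksi.
R_n = F'_nt · A_b · n = 63.85 × 0.3068 × 6 = 117.5 kips.
Allowable strength R_n/Ω = 117.5 / 2 = 58.8 kips.

58.8 kips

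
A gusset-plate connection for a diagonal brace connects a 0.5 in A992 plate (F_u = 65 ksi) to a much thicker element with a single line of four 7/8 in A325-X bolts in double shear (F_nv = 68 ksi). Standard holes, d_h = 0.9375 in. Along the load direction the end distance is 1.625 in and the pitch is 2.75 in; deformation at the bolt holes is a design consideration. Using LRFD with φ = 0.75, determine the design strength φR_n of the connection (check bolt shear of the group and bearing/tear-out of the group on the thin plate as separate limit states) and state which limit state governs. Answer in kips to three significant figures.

187 kips (bearing governs)

Bolt shear: A_b = π·0.875²/4 = 0.6013 in²; R_n = 68 × 0.6013 × 4 × 2 = 327.1 kips → 0.75 × 327.1 = 245 kips.
Bearing (1.2 l_c t F_u ≤ 2.4 d t F_u): upper limit = 2.4·0.875·0.5·65 = 68.25 kips.
  Edge l_c = 1.625 − 0.9375/2 = 1.156 → r_n = 45.09 kips; interior l_c = 2.75 − 0.9375 = 1.812 → r_n = 68.25 kips.
  R_n,bearing = 1·45.09 + 3·68.25 = 249.8 kips → 0.75 × 249.8 = 187 kips.
Bearing governs: 187 kips.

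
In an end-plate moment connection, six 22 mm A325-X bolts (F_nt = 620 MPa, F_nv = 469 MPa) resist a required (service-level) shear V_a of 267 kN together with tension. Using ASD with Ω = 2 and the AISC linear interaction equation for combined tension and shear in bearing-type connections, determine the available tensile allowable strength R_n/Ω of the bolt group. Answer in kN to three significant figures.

A_b = π·22²/4 = 380.1 mm²; f_rv = 267 × 1000 / (6 × 380.1) = 117.1 MPa.
F'_nt = 1.3 F_nt − (Ω F_nt / F_nv) f_rv = 1.3·620 − (2·620/469)·117.1 = 496.5 MPa, capped at F_nt → F'_nt = 496.5 MPa.
R_n = F'_nt · A_b · n = 496.5 × 380.1 × 6 / 1000 = 1132 kN.
Allowable strength R_n/Ω = 1132 / 2 = 566 kN.

566 kN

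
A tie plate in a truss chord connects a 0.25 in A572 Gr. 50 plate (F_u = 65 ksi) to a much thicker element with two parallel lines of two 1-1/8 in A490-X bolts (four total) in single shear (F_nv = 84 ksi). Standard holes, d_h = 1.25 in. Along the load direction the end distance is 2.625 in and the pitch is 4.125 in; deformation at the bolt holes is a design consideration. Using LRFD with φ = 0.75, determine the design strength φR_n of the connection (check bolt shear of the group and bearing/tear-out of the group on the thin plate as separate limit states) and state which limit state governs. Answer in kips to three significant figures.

124 kips (bearing governs)

Bolt shear: A_b = π·1.125²/4 = 0.994 in²; R_n = 84 × 0.994 × 4 × 1 = 334 kips → 0.75 × 334 = 250 kips.
Bearing (1.2 l_c t F_u ≤ 2.4 d t F_u): upper limit = 2.4·1.125·0.25·65 = 43.87 kips.
  Edge l_c = 2.625 − 1.25/2 = 2 → r_n = 39 kips; interior l_c = 4.125 − 1.25 = 2.875 → r_n = 43.87 kips.
  R_n,bearing = 2·39 + 2·43.87 = 165.8 kips → 0.75 × 165.8 = 124 kips.
Bearing governs: 124 kips.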